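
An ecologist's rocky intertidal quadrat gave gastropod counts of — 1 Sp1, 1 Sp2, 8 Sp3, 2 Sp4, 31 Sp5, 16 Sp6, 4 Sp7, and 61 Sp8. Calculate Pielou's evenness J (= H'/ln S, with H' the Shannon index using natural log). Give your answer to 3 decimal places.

Total N = 1+1+8+2+31+16+4+61 = 124, so the proportions are 0.00806, 0.00806, 0.06452, 0.01613, 0.25, 0.12903, 0.03226, 0.49194 (working shown to 5 dp, full precision carried).
H' = −Σ pᵢ ln pᵢ = −((-0.03887) + (-0.03887) + (-0.17683) + (-0.06657) + (-0.34657) + (-0.26422) + (-0.11077) + (-0.34898)) = 1.39169.
With S = 8 species, ln S = 2.07944, so J = 1.39169/2.07944 = 0.66926, i.e. 0.669 to 3 decimal places.

0.669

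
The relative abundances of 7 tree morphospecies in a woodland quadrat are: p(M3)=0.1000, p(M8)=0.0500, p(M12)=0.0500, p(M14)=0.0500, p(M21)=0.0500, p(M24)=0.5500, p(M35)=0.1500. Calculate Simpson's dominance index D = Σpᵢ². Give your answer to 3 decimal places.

D = 0.1² + 0.05² + 0.05² + 0.05² + 0.05² + 0.55² + 0.15² = 0.01000 + 0.00250 + 0.00250 + 0.00250 + 0.00250 + 0.30250 + 0.02250 = 0.34500 (working shown to 5 dp, full precision carried).
To 3 decimal places, D = 0.345.

0.345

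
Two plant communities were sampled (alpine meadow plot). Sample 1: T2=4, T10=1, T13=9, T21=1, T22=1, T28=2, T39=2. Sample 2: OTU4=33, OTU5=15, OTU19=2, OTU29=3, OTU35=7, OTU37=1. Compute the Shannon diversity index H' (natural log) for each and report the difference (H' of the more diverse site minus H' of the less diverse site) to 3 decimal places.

Sample 1: N=20, proportions 0.2, 0.05, 0.45, 0.05, 0.05, 0.1, 0.1, giving H' = 1.59109 (working shown to 5 dp, full precision carried).
Sample 2: N=61, proportions 0.54098, 0.2459, 0.03279, 0.04918, 0.11475, 0.01639, giving H' = 1.25335.
Difference = |1.59109 − 1.25335| = 0.33774, i.e. 0.338 to 3 decimal places.

0.338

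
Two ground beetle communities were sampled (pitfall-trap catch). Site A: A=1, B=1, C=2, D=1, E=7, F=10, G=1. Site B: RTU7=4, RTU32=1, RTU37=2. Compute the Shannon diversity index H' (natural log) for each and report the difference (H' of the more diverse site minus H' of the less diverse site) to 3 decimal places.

Site A: N=23, proportions 0.04348, 0.04348, 0.08696, 0.04348, 0.30435, 0.43478, 0.04348, giving H' = 1.48186 (working shown to 5 dp, full precision carried).
Site B: N=7, proportions 0.57143, 0.14286, 0.28571, giving H' = 0.95570.
Difference = |1.48186 − 0.95570| = 0.52616, i.e. 0.526 to 3 decimal places.

0.526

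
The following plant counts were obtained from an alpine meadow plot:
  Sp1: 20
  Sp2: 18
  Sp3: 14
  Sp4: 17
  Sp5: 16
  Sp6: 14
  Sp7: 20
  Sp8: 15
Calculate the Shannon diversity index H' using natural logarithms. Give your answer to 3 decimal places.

Total N = 20+18+14+17+16+14+20+15 = 134, so the proportions are 0.14925, 0.13433, 0.10448, 0.12687, 0.1194, 0.10448, 0.14925, 0.11194 (working shown to 5 dp, full precision carried).
Each pᵢ ln pᵢ term: 0.14925×(-1.90211)=-0.28390, 0.13433×(-2.00747)=-0.26966, 0.10448×(-2.25878)=-0.23599, 0.12687×(-2.06463)=-0.26193, 0.1194×(-2.12525)=-0.25376, 0.10448×(-2.25878)=-0.23599, 0.14925×(-1.90211)=-0.28390, 0.11194×(-2.18979)=-0.24513.
Sum = -2.07025, so H' = 2.070.

2.070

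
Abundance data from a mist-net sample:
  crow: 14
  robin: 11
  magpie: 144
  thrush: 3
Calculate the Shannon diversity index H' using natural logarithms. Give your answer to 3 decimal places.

0.599

Total N = 14+11+144+3 = 172, so the proportions are 0.0814, 0.06395, 0.83721, 0.01744 (working shown to 5 dp, full precision carried).
Each pᵢ ln pᵢ term: 0.0814×(-2.50844)=-0.20418, 0.06395×(-2.74960)=-0.17585, 0.83721×(-0.17768)=-0.14876, 0.01744×(-4.04888)=-0.07062.
Sum = -0.59940, so H' = 0.599.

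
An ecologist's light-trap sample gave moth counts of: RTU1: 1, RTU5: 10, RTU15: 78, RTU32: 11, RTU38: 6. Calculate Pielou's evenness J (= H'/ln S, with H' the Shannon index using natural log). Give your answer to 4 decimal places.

Total N = 1+10+78+11+6 = 106, so the proportions are 0.009434, 0.09434, 0.735849, 0.103774, 0.056604 (working shown to 6 dp, full precision carried).
H' = −Σ pᵢ ln pᵢ = −((-0.043995) + (-0.222722) + (-0.225707) + (-0.235104) + (-0.162548)) = 0.890075.
With S = 5 species, ln S = 1.609438, so J = 0.890075/1.609438 = 0.553035, i.e. 0.5530 to 4 decimal places.

0.5530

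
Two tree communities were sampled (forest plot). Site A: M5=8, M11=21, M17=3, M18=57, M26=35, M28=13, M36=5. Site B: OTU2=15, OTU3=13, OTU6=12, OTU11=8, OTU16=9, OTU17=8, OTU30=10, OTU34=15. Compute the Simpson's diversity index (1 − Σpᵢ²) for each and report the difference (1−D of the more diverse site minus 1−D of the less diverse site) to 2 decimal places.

Site A: N=142, proportions 0.056338, 0.147887, 0.021127, 0.401408, 0.246479, 0.091549, 0.035211, giving 1−D = 0.743007 (working shown to 6 dp, full precision carried).
Site B: N=90, proportions 0.166667, 0.144444, 0.133333, 0.088889, 0.1, 0.088889, 0.111111, 0.166667, giving 1−D = 0.867654.
Difference = |0.743007 − 0.867654| = 0.124647, i.e. 0.12 to 2 decimal places.

0.12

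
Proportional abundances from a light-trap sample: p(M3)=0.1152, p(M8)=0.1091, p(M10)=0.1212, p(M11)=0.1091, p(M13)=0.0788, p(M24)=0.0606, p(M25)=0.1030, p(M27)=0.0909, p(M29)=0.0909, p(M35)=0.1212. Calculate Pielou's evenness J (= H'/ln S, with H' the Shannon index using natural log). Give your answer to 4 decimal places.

H' = −Σ pᵢ ln pᵢ = −((-0.248957) + (-0.241710) + (-0.255770) + (-0.241710) + (-0.200218) + (-0.169890) + (-0.234122) + (-0.217978) + (-0.217978) + (-0.255770)) = 2.284102 (working shown to 6 dp, full precision carried).
With S = 10 species, ln S = 2.302585, so J = 2.284102/2.302585 = 0.991973, i.e. 0.9920 to 4 decimal places.

0.9920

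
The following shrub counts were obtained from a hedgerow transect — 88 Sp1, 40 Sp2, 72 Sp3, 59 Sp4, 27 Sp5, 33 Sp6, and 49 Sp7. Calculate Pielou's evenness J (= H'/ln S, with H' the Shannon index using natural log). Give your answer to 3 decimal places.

Total N = 88+40+72+59+27+33+49 = 368, so the proportions are 0.23913, 0.1087, 0.19565, 0.16033, 0.07337, 0.08967, 0.13315 (working shown to 5 dp, full precision carried).
H' = −Σ pᵢ ln pᵢ = −((-0.34213) + (-0.24122) + (-0.31919) + (-0.29348) + (-0.19166) + (-0.21626) + (-0.26847)) = 1.87241.
With S = 7 species, ln S = 1.94591, so J = 1.87241/1.94591 = 0.96223, i.e. 0.962 to 3 decimal places.

0.962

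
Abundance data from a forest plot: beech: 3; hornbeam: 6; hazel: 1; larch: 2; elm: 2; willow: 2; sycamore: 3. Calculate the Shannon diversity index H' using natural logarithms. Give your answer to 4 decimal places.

1.8128

Total N = 3+6+1+2+2+2+3 = 19, so the proportions are 0.157895, 0.315789, 0.052632, 0.105263, 0.105263, 0.105263, 0.157895 (working shown to 6 dp, full precision carried).
Each pᵢ ln pᵢ term: 0.157895×(-1.845827)=-0.291446, 0.315789×(-1.152680)=-0.364004, 0.052632×(-2.944439)=-0.154970, 0.105263×(-2.251292)=-0.236978, 0.105263×(-2.251292)=-0.236978, 0.105263×(-2.251292)=-0.236978, 0.157895×(-1.845827)=-0.291446.
Sum = -1.812801, so H' = 1.8128.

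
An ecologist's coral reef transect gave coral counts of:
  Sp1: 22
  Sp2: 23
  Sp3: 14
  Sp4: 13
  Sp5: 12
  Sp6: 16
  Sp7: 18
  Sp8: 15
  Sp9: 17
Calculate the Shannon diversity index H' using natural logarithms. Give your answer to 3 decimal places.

Total N = 22+23+14+13+12+16+18+15+17 = 150, so the proportions are 0.14667, 0.15333, 0.09333, 0.08667, 0.08, 0.10667, 0.12, 0.1, 0.11333 (working shown to 5 dp, full precision carried).
Each pᵢ ln pᵢ term: 0.14667×(-1.91959)=-0.28154, 0.15333×(-1.87514)=-0.28752, 0.09333×(-2.37158)=-0.22135, 0.08667×(-2.44569)=-0.21196, 0.08×(-2.52573)=-0.20206, 0.10667×(-2.23805)=-0.23872, 0.12×(-2.12026)=-0.25443, 0.1×(-2.30259)=-0.23026, 0.11333×(-2.17742)=-0.24677.
Sum = -2.17462, so H' = 2.175.

2.175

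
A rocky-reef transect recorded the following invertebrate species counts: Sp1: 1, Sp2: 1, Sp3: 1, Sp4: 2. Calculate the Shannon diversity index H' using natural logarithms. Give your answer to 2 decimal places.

1.33

Total N = 1+1+1+2 = 5, so the proportions are 0.2, 0.2, 0.2, 0.4 (working shown to 4 dp, full precision carried).
Each pᵢ ln pᵢ term: 0.2×(-1.6094)=-0.3219, 0.2×(-1.6094)=-0.3219, 0.2×(-1.6094)=-0.3219, 0.4×(-0.9163)=-0.3665.
Sum = -1.3322, so H' = 1.33.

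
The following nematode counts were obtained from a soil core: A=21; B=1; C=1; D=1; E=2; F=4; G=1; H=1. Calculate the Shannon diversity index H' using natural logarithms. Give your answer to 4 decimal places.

1.2512

Total N = 21+1+1+1+2+4+1+1 = 32, so the proportions are 0.65625, 0.03125, 0.03125, 0.03125, 0.0625, 0.125, 0.03125, 0.03125 (working shown to 6 dp, full precision carried).
Each pᵢ ln pᵢ term: 0.65625×(-0.421213)=-0.276421, 0.03125×(-3.465736)=-0.108304, 0.03125×(-3.465736)=-0.108304, 0.03125×(-3.465736)=-0.108304, 0.0625×(-2.772589)=-0.173287, 0.125×(-2.079442)=-0.259930, 0.03125×(-3.465736)=-0.108304, 0.03125×(-3.465736)=-0.108304.
Sum = -1.251160, so H' = 1.2512.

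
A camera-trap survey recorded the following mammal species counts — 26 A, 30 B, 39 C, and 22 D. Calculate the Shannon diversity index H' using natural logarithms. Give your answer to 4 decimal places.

1.3636

Total N = 26+30+39+22 = 117, so the proportions are 0.222222, 0.25641, 0.333333, 0.188034 (working shown to 6 dp, full precision carried).
Each pᵢ ln pᵢ term: 0.222222×(-1.504077)=-0.334239, 0.25641×(-1.360977)=-0.348968, 0.333333×(-1.098612)=-0.366204, 0.188034×(-1.671131)=-0.314230.
Sum = -1.363642, so H' = 1.3636.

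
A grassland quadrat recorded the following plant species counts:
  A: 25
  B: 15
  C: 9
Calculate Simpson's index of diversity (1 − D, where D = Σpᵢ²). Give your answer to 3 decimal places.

Total N = 25+15+9 = 49, so the proportions are 0.5102, 0.30612, 0.18367 (working shown to 5 dp, full precision carried).
D = 0.5102² + 0.30612² + 0.18367² = 0.26031 + 0.09371 + 0.03374 = 0.38776.
So 1 − D = 0.61224, i.e. 0.612 to 3 decimal places.

0.612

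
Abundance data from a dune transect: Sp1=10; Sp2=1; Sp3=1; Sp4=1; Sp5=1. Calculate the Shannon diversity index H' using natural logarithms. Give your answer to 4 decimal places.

Total N = 10+1+1+1+1 = 14, so the proportions are 0.714286, 0.071429, 0.071429, 0.071429, 0.071429 (working shown to 6 dp, full precision carried).
Each pᵢ ln pᵢ term: 0.714286×(-0.336472)=-0.240337, 0.071429×(-2.639057)=-0.188504, 0.071429×(-2.639057)=-0.188504, 0.071429×(-2.639057)=-0.188504, 0.071429×(-2.639057)=-0.188504.
Sum = -0.994354, so H' = 0.9944.

0.9944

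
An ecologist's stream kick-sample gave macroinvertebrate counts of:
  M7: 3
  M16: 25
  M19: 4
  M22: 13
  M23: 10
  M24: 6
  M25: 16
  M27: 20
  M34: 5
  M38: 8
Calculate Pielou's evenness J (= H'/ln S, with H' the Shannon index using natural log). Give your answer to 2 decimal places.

0.91

Total N = 3+25+4+13+10+6+16+20+5+8 = 110, so the proportions are 0.0273, 0.2273, 0.0364, 0.1182, 0.0909, 0.0545, 0.1455, 0.1818, 0.0455, 0.0727 (working shown to 4 dp, full precision carried).
H' = −Σ pᵢ ln pᵢ = −((-0.0982) + (-0.3367) + (-0.1205) + (-0.2524) + (-0.2180) + (-0.1587) + (-0.2804) + (-0.3100) + (-0.1405) + (-0.1906)) = 2.1060.
With S = 10 species, ln S = 2.3026, so J = 2.1060/2.3026 = 0.9146, i.e. 0.91 to 2 decimal places.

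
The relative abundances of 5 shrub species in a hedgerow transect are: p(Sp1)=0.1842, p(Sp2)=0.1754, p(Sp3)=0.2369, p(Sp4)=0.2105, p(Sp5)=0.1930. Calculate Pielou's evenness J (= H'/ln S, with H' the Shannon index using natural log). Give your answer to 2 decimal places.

H' = −Σ pᵢ ln pᵢ = −((-0.3116) + (-0.3053) + (-0.3412) + (-0.3280) + (-0.3175)) = 1.6036 (working shown to 4 dp, full precision carried).
With S = 5 species, ln S = 1.6094, so J = 1.6036/1.6094 = 0.9964, i.e. 1.00 to 2 decimal places.

1.00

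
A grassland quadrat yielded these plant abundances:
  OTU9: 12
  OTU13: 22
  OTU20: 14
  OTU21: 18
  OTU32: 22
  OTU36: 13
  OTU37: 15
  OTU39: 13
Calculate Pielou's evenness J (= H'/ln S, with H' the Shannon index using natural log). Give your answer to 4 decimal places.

0.9872

Total N = 12+22+14+18+22+13+15+13 = 129, so the proportions are 0.093023, 0.170543, 0.108527, 0.139535, 0.170543, 0.100775, 0.116279, 0.100775 (working shown to 6 dp, full precision carried).
H' = −Σ pᵢ ln pᵢ = −((-0.220921) + (-0.301651) + (-0.241012) + (-0.274806) + (-0.301651) + (-0.231265) + (-0.250205) + (-0.231265)) = 2.052776.
With S = 8 species, ln S = 2.079442, so J = 2.052776/2.079442 = 0.987177, i.e. 0.9872 to 4 decimal places.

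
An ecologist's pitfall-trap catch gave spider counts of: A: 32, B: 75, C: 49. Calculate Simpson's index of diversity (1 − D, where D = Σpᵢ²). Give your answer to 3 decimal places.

Total N = 32+75+49 = 156, so the proportions are 0.20513, 0.48077, 0.3141 (working shown to 5 dp, full precision carried).
D = 0.20513² + 0.48077² + 0.3141² = 0.04208 + 0.23114 + 0.09866 = 0.37188.
So 1 − D = 0.62812, i.e. 0.628 to 3 decimal places.

0.628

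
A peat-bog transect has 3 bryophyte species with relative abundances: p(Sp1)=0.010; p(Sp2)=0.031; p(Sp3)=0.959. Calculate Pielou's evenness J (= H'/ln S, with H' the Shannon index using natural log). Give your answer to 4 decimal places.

H' = −Σ pᵢ ln pᵢ = −((-0.046052) + (-0.107687) + (-0.040148)) = 0.193886 (working shown to 6 dp, full precision carried).
With S = 3 species, ln S = 1.098612, so J = 0.193886/1.098612 = 0.176483, i.e. 0.1765 to 4 decimal places.

0.1765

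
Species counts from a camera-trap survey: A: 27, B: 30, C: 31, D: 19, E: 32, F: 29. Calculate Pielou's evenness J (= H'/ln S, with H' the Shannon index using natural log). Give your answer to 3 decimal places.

Total N = 27+30+31+19+32+29 = 168, so the proportions are 0.16071, 0.17857, 0.18452, 0.1131, 0.19048, 0.17262 (working shown to 5 dp, full precision carried).
H' = −Σ pᵢ ln pᵢ = −((-0.29381) + (-0.30764) + (-0.31184) + (-0.24649) + (-0.31585) + (-0.30323)) = 1.77887.
With S = 6 species, ln S = 1.79176, so J = 1.77887/1.79176 = 0.99280, i.e. 0.993 to 3 decimal places.

0.993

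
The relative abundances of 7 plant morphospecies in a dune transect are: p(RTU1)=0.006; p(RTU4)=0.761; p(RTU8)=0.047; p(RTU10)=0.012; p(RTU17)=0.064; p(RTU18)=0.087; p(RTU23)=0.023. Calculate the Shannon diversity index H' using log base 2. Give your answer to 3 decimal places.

Each pᵢ log₂ pᵢ term (working shown to 5 dp, full precision carried): 0.006×(-7.38082)=-0.04428, 0.761×(-0.39403)=-0.29986, 0.047×(-4.41120)=-0.20733, 0.012×(-6.38082)=-0.07657, 0.064×(-3.96578)=-0.25381, 0.087×(-3.52284)=-0.30649, 0.023×(-5.44222)=-0.12517.
Sum = -1.31351, so H' = 1.314.

1.314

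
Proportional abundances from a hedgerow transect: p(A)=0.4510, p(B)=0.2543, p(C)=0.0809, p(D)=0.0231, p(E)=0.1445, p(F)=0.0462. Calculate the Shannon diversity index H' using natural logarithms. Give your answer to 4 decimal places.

1.4194

Each pᵢ ln pᵢ term (working shown to 6 dp, full precision carried): 0.451×(-0.796288)=-0.359126, 0.2543×(-1.369241)=-0.348198, 0.0809×(-2.514541)=-0.203426, 0.0231×(-3.767923)=-0.087039, 0.1445×(-1.934476)=-0.279532, 0.0462×(-3.074775)=-0.142055.
Sum = -1.419376, so H' = 1.4194.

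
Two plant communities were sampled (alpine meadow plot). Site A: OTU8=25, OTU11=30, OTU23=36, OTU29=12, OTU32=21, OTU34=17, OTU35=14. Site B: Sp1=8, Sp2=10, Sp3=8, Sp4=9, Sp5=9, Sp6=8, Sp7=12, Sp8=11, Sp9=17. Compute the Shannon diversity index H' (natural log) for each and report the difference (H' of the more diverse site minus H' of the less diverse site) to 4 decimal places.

Site A: N=155, proportions 0.1612903, 0.1935484, 0.2322581, 0.0774194, 0.1354839, 0.1096774, 0.0903226, giving H' = 1.8796846 (working shown to 7 dp, full precision carried).
Site B: N=92, proportions 0.0869565, 0.1086957, 0.0869565, 0.0978261, 0.0978261, 0.0869565, 0.1304348, 0.1195652, 0.1847826, giving H' = 2.1648011.
Difference = |1.8796846 − 2.1648011| = 0.2851165, i.e. 0.2851 to 4 decimal places.

0.2851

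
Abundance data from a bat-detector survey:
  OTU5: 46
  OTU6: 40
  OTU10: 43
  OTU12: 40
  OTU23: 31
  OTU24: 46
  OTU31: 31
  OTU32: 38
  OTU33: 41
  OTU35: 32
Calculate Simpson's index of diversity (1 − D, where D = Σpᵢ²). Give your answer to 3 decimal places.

0.898

Total N = 46+40+43+40+31+46+31+38+41+32 = 388, so the proportions are 0.11856, 0.10309, 0.11082, 0.10309, 0.0799, 0.11856, 0.0799, 0.09794, 0.10567, 0.08247 (working shown to 5 dp, full precision carried).
D = 0.11856² + 0.10309² + 0.11082² + 0.10309² + 0.0799² + 0.11856² + 0.0799² + 0.09794² + 0.10567² + 0.08247² = 0.01406 + 0.01063 + 0.01228 + 0.01063 + 0.00638 + 0.01406 + 0.00638 + 0.00959 + 0.01117 + 0.00680 = 0.10198.
So 1 − D = 0.89802, i.e. 0.898 to 3 decimal places.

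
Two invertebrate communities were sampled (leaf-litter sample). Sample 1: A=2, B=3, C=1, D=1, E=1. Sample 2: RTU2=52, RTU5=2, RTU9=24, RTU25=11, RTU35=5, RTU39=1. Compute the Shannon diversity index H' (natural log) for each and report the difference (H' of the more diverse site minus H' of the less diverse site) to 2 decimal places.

Sample 1: N=8, proportions 0.25, 0.375, 0.125, 0.125, 0.125, giving H' = 1.4942 (working shown to 4 dp, full precision carried).
Sample 2: N=95, proportions 0.5474, 0.0211, 0.2526, 0.1158, 0.0526, 0.0105, giving H' = 1.2113.
Difference = |1.4942 − 1.2113| = 0.2829, i.e. 0.28 to 2 decimal places.

0.28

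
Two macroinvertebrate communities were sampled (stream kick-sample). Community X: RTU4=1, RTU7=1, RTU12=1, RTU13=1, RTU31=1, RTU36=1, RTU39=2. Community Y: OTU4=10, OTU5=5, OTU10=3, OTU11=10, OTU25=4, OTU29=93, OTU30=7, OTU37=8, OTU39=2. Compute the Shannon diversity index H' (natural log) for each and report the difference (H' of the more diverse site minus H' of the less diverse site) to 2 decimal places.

0.58

Community X: N=8, proportions 0.125, 0.125, 0.125, 0.125, 0.125, 0.125, 0.25, giving H' = 1.90615474654 (working shown to 11 dp, full precision carried).
Community Y: N=142, proportions 0.07042253521, 0.03521126761, 0.02112676056, 0.07042253521, 0.02816901408, 0.65492957746, 0.04929577465, 0.05633802817, 0.01408450704, giving H' = 1.32121539328.
Difference = |1.90615474654 − 1.32121539328| = 0.58493935326, i.e. 0.58 to 2 decimal places.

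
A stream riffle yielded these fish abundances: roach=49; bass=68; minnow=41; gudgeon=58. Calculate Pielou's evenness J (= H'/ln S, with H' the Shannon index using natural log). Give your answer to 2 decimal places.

Total N = 49+68+41+58 = 216, so the proportions are 0.2269, 0.3148, 0.1898, 0.2685 (working shown to 4 dp, full precision carried).
H' = −Σ pᵢ ln pᵢ = −((-0.3365) + (-0.3639) + (-0.3154) + (-0.3531)) = 1.3689.
With S = 4 species, ln S = 1.3863, so J = 1.3689/1.3863 = 0.9874, i.e. 0.99 to 2 decimal places.

0.99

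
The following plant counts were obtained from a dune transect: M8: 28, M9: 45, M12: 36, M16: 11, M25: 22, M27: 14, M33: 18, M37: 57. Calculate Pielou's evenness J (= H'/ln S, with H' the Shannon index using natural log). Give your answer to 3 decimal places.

0.936

Total N = 28+45+36+11+22+14+18+57 = 231, so the proportions are 0.12121, 0.19481, 0.15584, 0.04762, 0.09524, 0.06061, 0.07792, 0.24675 (working shown to 5 dp, full precision carried).
H' = −Σ pᵢ ln pᵢ = −((-0.25578) + (-0.31865) + (-0.28970) + (-0.14498) + (-0.22394) + (-0.16990) + (-0.19886) + (-0.34530)) = 1.94711.
With S = 8 species, ln S = 2.07944, so J = 1.94711/2.07944 = 0.93636, i.e. 0.936 to 3 decimal places.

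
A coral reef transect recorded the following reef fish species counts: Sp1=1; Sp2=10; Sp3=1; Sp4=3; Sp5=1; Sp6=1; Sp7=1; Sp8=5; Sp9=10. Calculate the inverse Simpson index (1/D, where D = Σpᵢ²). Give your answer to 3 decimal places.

Total N = 1+10+1+3+1+1+1+5+10 = 33, so the proportions are 0.030303, 0.3030303, 0.030303, 0.0909091, 0.030303, 0.030303, 0.030303, 0.1515152, 0.3030303 (working shown to 7 dp, full precision carried).
D = 0.030303² + 0.3030303² + 0.030303² + 0.0909091² + 0.030303² + 0.030303² + 0.030303² + 0.1515152² + 0.3030303² = 0.0009183 + 0.0918274 + 0.0009183 + 0.0082645 + 0.0009183 + 0.0009183 + 0.0009183 + 0.0229568 + 0.0918274 = 0.2194674.
So 1/D = 4.55649, i.e. 4.556 to 3 decimal places.

4.556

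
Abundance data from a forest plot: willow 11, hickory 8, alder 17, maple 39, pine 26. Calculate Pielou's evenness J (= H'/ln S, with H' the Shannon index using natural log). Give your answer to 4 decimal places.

Total N = 11+8+17+39+26 = 101, so the proportions are 0.108911, 0.079208, 0.168317, 0.386139, 0.257426 (working shown to 6 dp, full precision carried).
H' = −Σ pᵢ ln pᵢ = −((-0.241480) + (-0.200846) + (-0.299925) + (-0.367434) + (-0.349333)) = 1.459017.
With S = 5 species, ln S = 1.609438, so J = 1.459017/1.609438 = 0.906538, i.e. 0.9065 to 4 decimal places.

0.9065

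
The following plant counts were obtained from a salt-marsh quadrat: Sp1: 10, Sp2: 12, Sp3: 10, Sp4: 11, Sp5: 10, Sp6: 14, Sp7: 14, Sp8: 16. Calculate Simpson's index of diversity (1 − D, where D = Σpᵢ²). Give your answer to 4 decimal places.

Total N = 10+12+10+11+10+14+14+16 = 97, so the proportions are 0.103093, 0.123711, 0.103093, 0.113402, 0.103093, 0.14433, 0.14433, 0.164948 (working shown to 6 dp, full precision carried).
D = 0.103093² + 0.123711² + 0.103093² + 0.113402² + 0.103093² + 0.14433² + 0.14433² + 0.164948² = 0.010628 + 0.015304 + 0.010628 + 0.012860 + 0.010628 + 0.020831 + 0.020831 + 0.027208 = 0.128919.
So 1 − D = 0.871081, i.e. 0.8711 to 4 decimal places.

0.8711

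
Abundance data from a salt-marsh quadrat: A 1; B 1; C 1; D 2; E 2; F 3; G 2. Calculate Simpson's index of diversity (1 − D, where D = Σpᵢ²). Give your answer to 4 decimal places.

0.8333

Total N = 1+1+1+2+2+3+2 = 12, so the proportions are 0.083333, 0.083333, 0.083333, 0.166667, 0.166667, 0.25, 0.166667 (working shown to 6 dp, full precision carried).
D = 0.083333² + 0.083333² + 0.083333² + 0.166667² + 0.166667² + 0.25² + 0.166667² = 0.006944 + 0.006944 + 0.006944 + 0.027778 + 0.027778 + 0.062500 + 0.027778 = 0.166667.
So 1 − D = 0.833333, i.e. 0.8333 to 4 decimal places.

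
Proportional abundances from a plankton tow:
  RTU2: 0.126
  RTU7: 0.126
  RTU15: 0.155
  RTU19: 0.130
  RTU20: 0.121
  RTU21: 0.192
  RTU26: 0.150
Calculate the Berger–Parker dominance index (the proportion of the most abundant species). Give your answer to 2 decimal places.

0.19

The largest proportion is 0.192, i.e. d = 0.19 to 2 decimal places.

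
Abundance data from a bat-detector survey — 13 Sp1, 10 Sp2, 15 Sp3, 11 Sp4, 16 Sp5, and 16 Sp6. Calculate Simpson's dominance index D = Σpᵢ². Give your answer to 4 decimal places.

0.1718

Total N = 13+10+15+11+16+16 = 81, so the proportions are 0.160494, 0.123457, 0.185185, 0.135802, 0.197531, 0.197531 (working shown to 6 dp, full precision carried).
D = 0.160494² + 0.123457² + 0.185185² + 0.135802² + 0.197531² + 0.197531² = 0.025758 + 0.015242 + 0.034294 + 0.018442 + 0.039018 + 0.039018 = 0.171773.
To 4 decimal places, D = 0.1718.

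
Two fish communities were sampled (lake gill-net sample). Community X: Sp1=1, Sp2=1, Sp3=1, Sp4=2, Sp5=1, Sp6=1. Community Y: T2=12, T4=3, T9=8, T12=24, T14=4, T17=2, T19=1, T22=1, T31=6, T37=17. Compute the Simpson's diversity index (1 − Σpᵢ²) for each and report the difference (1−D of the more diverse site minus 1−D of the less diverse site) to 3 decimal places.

0.004

Community X: N=7, proportions 0.14285714, 0.14285714, 0.14285714, 0.28571429, 0.14285714, 0.14285714, giving 1−D = 0.81632653 (working shown to 8 dp, full precision carried).
Community Y: N=78, proportions 0.15384615, 0.03846154, 0.1025641, 0.30769231, 0.05128205, 0.02564103, 0.01282051, 0.01282051, 0.07692308, 0.21794872, giving 1−D = 0.81262327.
Difference = |0.81632653 − 0.81262327| = 0.00370326, i.e. 0.004 to 3 decimal places.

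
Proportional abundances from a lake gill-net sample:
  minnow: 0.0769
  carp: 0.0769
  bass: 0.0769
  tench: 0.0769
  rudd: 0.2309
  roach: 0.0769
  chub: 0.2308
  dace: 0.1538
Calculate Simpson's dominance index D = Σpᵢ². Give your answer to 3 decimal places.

D = 0.0769² + 0.0769² + 0.0769² + 0.0769² + 0.2309² + 0.0769² + 0.2308² + 0.1538² = 0.00591 + 0.00591 + 0.00591 + 0.00591 + 0.05331 + 0.00591 + 0.05327 + 0.02365 = 0.15981 (working shown to 5 dp, full precision carried).
To 3 decimal places, D = 0.160.

0.160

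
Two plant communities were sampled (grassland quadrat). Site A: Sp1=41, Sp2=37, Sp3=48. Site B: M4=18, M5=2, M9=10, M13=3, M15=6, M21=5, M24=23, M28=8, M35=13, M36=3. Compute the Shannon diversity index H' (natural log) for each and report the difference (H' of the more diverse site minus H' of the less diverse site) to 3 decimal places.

Site A: N=126, proportions 0.325397, 0.293651, 0.380952, giving H' = 1.092805 (working shown to 6 dp, full precision carried).
Site B: N=91, proportions 0.197802, 0.021978, 0.10989, 0.032967, 0.065934, 0.054945, 0.252747, 0.087912, 0.142857, 0.032967, giving H' = 2.050151.
Difference = |1.092805 − 2.050151| = 0.957346, i.e. 0.957 to 3 decimal places.

0.957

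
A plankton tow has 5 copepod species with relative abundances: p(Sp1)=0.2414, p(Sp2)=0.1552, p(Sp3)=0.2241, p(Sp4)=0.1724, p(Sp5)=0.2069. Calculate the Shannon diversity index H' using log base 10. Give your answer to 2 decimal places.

Each pᵢ log₁₀ pᵢ term (working shown to 4 dp, full precision carried): 0.2414×(-0.6173)=-0.1490, 0.1552×(-0.8091)=-0.1256, 0.2241×(-0.6496)=-0.1456, 0.1724×(-0.7635)=-0.1316, 0.2069×(-0.6842)=-0.1416.
Sum = -0.6933, so H' = 0.69.

0.69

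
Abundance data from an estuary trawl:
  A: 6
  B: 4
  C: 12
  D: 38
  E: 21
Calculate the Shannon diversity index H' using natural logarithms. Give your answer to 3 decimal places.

Total N = 6+4+12+38+21 = 81, so the proportions are 0.07407, 0.04938, 0.14815, 0.46914, 0.25926 (working shown to 5 dp, full precision carried).
Each pᵢ ln pᵢ term: 0.07407×(-2.60269)=-0.19279, 0.04938×(-3.00815)=-0.14855, 0.14815×(-1.90954)=-0.28290, 0.46914×(-0.75686)=-0.35507, 0.25926×(-1.34993)=-0.34998.
Sum = -1.32929, so H' = 1.329.

1.329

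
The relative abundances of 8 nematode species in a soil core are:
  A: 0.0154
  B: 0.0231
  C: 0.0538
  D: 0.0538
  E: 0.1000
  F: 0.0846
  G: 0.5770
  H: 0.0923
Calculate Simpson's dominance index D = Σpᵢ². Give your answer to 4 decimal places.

0.3652

D = 0.0154² + 0.0231² + 0.0538² + 0.0538² + 0.1² + 0.0846² + 0.577² + 0.0923² = 0.000237 + 0.000534 + 0.002894 + 0.002894 + 0.010000 + 0.007157 + 0.332929 + 0.008519 = 0.365165 (working shown to 6 dp, full precision carried).
To 4 decimal places, D = 0.3652.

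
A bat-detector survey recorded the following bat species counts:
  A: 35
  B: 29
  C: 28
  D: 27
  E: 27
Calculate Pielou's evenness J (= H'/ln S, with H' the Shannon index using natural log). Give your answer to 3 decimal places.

0.997

Total N = 35+29+28+27+27 = 146, so the proportions are 0.23973, 0.19863, 0.19178, 0.18493, 0.18493 (working shown to 5 dp, full precision carried).
H' = −Σ pᵢ ln pᵢ = −((-0.34239) + (-0.32105) + (-0.31671) + (-0.31212) + (-0.31212)) = 1.60439.
With S = 5 species, ln S = 1.60944, so J = 1.60439/1.60944 = 0.99686, i.e. 0.997 to 3 decimal places.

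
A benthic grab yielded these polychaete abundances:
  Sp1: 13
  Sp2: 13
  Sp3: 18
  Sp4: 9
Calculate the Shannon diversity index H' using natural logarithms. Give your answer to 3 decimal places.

1.357

Total N = 13+13+18+9 = 53, so the proportions are 0.24528, 0.24528, 0.33962, 0.16981 (working shown to 5 dp, full precision carried).
Each pᵢ ln pᵢ term: 0.24528×(-1.40534)=-0.34471, 0.24528×(-1.40534)=-0.34471, 0.33962×(-1.07992)=-0.36677, 0.16981×(-1.77307)=-0.30109.
Sum = -1.35727, so H' = 1.357.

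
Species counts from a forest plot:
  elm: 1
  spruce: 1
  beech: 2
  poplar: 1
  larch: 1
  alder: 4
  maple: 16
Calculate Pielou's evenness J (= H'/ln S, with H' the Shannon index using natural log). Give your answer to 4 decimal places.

Total N = 1+1+2+1+1+4+16 = 26, so the proportions are 0.038462, 0.038462, 0.076923, 0.038462, 0.038462, 0.153846, 0.615385 (working shown to 6 dp, full precision carried).
H' = −Σ pᵢ ln pᵢ = −((-0.125311) + (-0.125311) + (-0.197304) + (-0.125311) + (-0.125311) + (-0.287970) + (-0.298774)) = 1.285293.
With S = 7 species, ln S = 1.945910, so J = 1.285293/1.945910 = 0.660510, i.e. 0.6605 to 4 decimal places.

0.6605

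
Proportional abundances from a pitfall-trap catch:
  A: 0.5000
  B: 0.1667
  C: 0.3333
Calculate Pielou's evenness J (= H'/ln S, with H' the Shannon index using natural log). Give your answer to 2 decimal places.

H' = −Σ pᵢ ln pᵢ = −((-0.3466) + (-0.2987) + (-0.3662)) = 1.0114 (working shown to 4 dp, full precision carried).
With S = 3 species, ln S = 1.0986, so J = 1.0114/1.0986 = 0.9206, i.e. 0.92 to 2 decimal places.

0.92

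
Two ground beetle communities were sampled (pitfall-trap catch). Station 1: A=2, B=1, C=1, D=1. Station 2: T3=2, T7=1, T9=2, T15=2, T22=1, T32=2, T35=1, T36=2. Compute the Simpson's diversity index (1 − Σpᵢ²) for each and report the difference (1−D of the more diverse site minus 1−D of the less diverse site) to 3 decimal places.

0.144

Station 1: N=5, proportions 0.4, 0.2, 0.2, 0.2, giving 1−D = 0.72000 (working shown to 5 dp, full precision carried).
Station 2: N=13, proportions 0.15385, 0.07692, 0.15385, 0.15385, 0.07692, 0.15385, 0.07692, 0.15385, giving 1−D = 0.86391.
Difference = |0.72000 − 0.86391| = 0.14391, i.e. 0.144 to 3 decimal places.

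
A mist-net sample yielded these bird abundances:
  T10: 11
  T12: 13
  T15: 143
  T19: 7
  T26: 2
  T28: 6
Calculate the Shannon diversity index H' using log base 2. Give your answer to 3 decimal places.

Total N = 11+13+143+7+2+6 = 182, so the proportions are 0.06044, 0.07143, 0.78571, 0.03846, 0.01099, 0.03297 (working shown to 5 dp, full precision carried).
Each pᵢ log₂ pᵢ term: 0.06044×(-4.04836)=-0.24468, 0.07143×(-3.80735)=-0.27195, 0.78571×(-0.34792)=-0.27337, 0.03846×(-4.70044)=-0.18079, 0.01099×(-6.50779)=-0.07151, 0.03297×(-4.92283)=-0.16229.
Sum = -1.20460, so H' = 1.205.

1.205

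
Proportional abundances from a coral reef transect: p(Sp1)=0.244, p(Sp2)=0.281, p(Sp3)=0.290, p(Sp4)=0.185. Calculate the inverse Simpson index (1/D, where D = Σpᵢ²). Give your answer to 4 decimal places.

3.8937

D = 0.244² + 0.281² + 0.29² + 0.185² = 0.05953600 + 0.07896100 + 0.08410000 + 0.03422500 = 0.25682200 (working shown to 8 dp, full precision carried).
So 1/D = 3.893747, i.e. 3.8937 to 4 decimal places.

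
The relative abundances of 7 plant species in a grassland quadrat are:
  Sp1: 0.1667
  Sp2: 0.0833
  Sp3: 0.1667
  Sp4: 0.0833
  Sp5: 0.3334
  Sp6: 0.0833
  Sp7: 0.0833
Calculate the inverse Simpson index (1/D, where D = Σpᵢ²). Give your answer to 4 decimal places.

5.1417

D = 0.1667² + 0.0833² + 0.1667² + 0.0833² + 0.3334² + 0.0833² + 0.0833² = 0.02778889 + 0.00693889 + 0.02778889 + 0.00693889 + 0.11115556 + 0.00693889 + 0.00693889 = 0.19448890 (working shown to 8 dp, full precision carried).
So 1/D = 5.141682, i.e. 5.1417 to 4 decimal places.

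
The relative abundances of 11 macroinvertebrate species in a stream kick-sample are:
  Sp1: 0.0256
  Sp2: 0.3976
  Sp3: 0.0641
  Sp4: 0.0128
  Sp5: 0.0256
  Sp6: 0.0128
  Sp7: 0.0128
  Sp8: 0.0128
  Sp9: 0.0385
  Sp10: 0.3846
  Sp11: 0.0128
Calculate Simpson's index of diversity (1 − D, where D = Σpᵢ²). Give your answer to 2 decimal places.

0.69

D = 0.0256² + 0.3976² + 0.0641² + 0.0128² + 0.0256² + 0.0128² + 0.0128² + 0.0128² + 0.0385² + 0.3846² + 0.0128² = 0.0007 + 0.1581 + 0.0041 + 0.0002 + 0.0007 + 0.0002 + 0.0002 + 0.0002 + 0.0015 + 0.1479 + 0.0002 = 0.3137 (working shown to 4 dp, full precision carried).
So 1 − D = 0.6863, i.e. 0.69 to 2 decimal places.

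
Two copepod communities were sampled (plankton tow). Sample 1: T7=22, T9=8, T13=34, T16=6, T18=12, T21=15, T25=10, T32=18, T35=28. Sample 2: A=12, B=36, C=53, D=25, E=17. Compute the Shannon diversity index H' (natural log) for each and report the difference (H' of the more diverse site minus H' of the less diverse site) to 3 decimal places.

0.581

Sample 1: N=153, proportions 0.14379, 0.05229, 0.22222, 0.03922, 0.07843, 0.09804, 0.06536, 0.11765, 0.18301, giving H' = 2.06260 (working shown to 5 dp, full precision carried).
Sample 2: N=143, proportions 0.08392, 0.25175, 0.37063, 0.17483, 0.11888, giving H' = 1.48111.
Difference = |2.06260 − 1.48111| = 0.58149, i.e. 0.581 to 3 decimal places.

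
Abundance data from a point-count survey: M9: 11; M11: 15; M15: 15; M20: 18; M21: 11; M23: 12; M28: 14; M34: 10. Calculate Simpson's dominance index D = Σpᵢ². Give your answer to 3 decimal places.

Total N = 11+15+15+18+11+12+14+10 = 106, so the proportions are 0.10377, 0.14151, 0.14151, 0.16981, 0.10377, 0.11321, 0.13208, 0.09434 (working shown to 5 dp, full precision carried).
D = 0.10377² + 0.14151² + 0.14151² + 0.16981² + 0.10377² + 0.11321² + 0.13208² + 0.09434² = 0.01077 + 0.02002 + 0.02002 + 0.02884 + 0.01077 + 0.01282 + 0.01744 + 0.00890 = 0.12958.
To 3 decimal places, D = 0.130.

0.130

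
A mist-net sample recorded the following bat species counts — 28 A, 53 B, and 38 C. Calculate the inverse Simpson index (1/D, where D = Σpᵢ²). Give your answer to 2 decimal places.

2.81

Total N = 28+53+38 = 119, so the proportions are 0.23529, 0.44538, 0.31933 (working shown to 5 dp, full precision carried).
D = 0.23529² + 0.44538² + 0.31933² = 0.05536 + 0.19836 + 0.10197 = 0.35570.
So 1/D = 2.8114, i.e. 2.81 to 2 decimal places.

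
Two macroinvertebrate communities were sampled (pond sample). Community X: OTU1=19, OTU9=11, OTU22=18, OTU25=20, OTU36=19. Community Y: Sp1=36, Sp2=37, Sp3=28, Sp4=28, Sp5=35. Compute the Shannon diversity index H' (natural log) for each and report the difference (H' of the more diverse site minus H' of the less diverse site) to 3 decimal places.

Community X: N=87, proportions 0.218391, 0.126437, 0.206897, 0.229885, 0.218391, giving H' = 1.589967 (working shown to 6 dp, full precision carried).
Community Y: N=164, proportions 0.219512, 0.22561, 0.170732, 0.170732, 0.213415, giving H' = 1.601993.
Difference = |1.589967 − 1.601993| = 0.012026, i.e. 0.012 to 3 decimal places.

0.012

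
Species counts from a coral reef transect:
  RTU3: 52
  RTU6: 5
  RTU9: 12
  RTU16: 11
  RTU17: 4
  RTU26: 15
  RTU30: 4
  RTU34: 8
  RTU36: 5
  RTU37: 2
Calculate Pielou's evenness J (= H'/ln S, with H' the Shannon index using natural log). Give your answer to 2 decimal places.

Total N = 52+5+12+11+4+15+4+8+5+2 = 118, so the proportions are 0.4407, 0.0424, 0.1017, 0.0932, 0.0339, 0.1271, 0.0339, 0.0678, 0.0424, 0.0169 (working shown to 4 dp, full precision carried).
H' = −Σ pᵢ ln pᵢ = −((-0.3611) + (-0.1340) + (-0.2325) + (-0.2212) + (-0.1147) + (-0.2622) + (-0.1147) + (-0.1825) + (-0.1340) + (-0.0691)) = 1.8259.
With S = 10 species, ln S = 2.3026, so J = 1.8259/2.3026 = 0.7930, i.e. 0.79 to 2 decimal places.

0.79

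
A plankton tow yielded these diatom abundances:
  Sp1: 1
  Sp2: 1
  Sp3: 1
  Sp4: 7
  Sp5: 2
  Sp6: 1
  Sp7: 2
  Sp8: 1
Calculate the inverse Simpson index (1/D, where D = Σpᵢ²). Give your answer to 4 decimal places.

Total N = 1+1+1+7+2+1+2+1 = 16, so the proportions are 0.0625, 0.0625, 0.0625, 0.4375, 0.125, 0.0625, 0.125, 0.0625 (working shown to 8 dp, full precision carried).
D = 0.0625² + 0.0625² + 0.0625² + 0.4375² + 0.125² + 0.0625² + 0.125² + 0.0625² = 0.00390625 + 0.00390625 + 0.00390625 + 0.19140625 + 0.01562500 + 0.00390625 + 0.01562500 + 0.00390625 = 0.24218750.
So 1/D = 4.129032, i.e. 4.1290 to 4 decimal places.

4.1290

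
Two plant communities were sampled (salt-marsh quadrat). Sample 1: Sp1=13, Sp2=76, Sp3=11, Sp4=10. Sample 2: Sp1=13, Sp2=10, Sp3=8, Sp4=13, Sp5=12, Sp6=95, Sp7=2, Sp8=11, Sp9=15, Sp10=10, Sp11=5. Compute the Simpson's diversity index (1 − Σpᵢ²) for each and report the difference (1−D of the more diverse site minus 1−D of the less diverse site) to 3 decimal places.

0.240

Sample 1: N=110, proportions 0.1181818, 0.6909091, 0.1, 0.0909091, giving 1−D = 0.4904132 (working shown to 7 dp, full precision carried).
Sample 2: N=194, proportions 0.0670103, 0.0515464, 0.0412371, 0.0670103, 0.0618557, 0.4896907, 0.0103093, 0.056701, 0.0773196, 0.0515464, 0.0257732, giving 1−D = 0.7304177.
Difference = |0.4904132 − 0.7304177| = 0.2400045, i.e. 0.240 to 3 decimal places.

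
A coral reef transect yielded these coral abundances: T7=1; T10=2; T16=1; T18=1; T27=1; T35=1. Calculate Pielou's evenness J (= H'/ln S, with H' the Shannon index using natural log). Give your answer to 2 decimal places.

0.98

Total N = 1+2+1+1+1+1 = 7, so the proportions are 0.1429, 0.2857, 0.1429, 0.1429, 0.1429, 0.1429 (working shown to 4 dp, full precision carried).
H' = −Σ pᵢ ln pᵢ = −((-0.2780) + (-0.3579) + (-0.2780) + (-0.2780) + (-0.2780) + (-0.2780)) = 1.7479.
With S = 6 species, ln S = 1.7918, so J = 1.7479/1.7918 = 0.9755, i.e. 0.98 to 2 decimal places.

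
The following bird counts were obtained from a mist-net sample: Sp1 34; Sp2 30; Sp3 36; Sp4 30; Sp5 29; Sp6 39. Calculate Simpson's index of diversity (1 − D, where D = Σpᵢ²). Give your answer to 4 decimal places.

0.8313

Total N = 34+30+36+30+29+39 = 198, so the proportions are 0.171717, 0.151515, 0.181818, 0.151515, 0.146465, 0.19697 (working shown to 6 dp, full precision carried).
D = 0.171717² + 0.151515² + 0.181818² + 0.151515² + 0.146465² + 0.19697² = 0.029487 + 0.022957 + 0.033058 + 0.022957 + 0.021452 + 0.038797 = 0.168707.
So 1 − D = 0.831293, i.e. 0.8313 to 4 decimal places.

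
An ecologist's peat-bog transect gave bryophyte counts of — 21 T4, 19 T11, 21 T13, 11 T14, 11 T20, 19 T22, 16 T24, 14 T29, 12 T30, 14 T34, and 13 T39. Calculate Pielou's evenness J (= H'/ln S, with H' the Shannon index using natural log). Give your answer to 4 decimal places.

0.9884

Total N = 21+19+21+11+11+19+16+14+12+14+13 = 171, so the proportions are 0.122807, 0.111111, 0.122807, 0.064327, 0.064327, 0.111111, 0.093567, 0.081871, 0.070175, 0.081871, 0.076023 (working shown to 6 dp, full precision carried).
H' = −Σ pᵢ ln pᵢ = −((-0.257544) + (-0.244136) + (-0.257544) + (-0.176500) + (-0.176500) + (-0.244136) + (-0.221668) + (-0.204892) + (-0.186439) + (-0.204892) + (-0.195891)) = 2.370140.
With S = 11 species, ln S = 2.397895, so J = 2.370140/2.397895 = 0.988425, i.e. 0.9884 to 4 decimal places.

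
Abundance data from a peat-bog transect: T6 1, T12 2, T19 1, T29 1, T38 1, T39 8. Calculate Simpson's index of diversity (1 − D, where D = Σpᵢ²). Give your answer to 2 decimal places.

Total N = 1+2+1+1+1+8 = 14, so the proportions are 0.0714, 0.1429, 0.0714, 0.0714, 0.0714, 0.5714 (working shown to 4 dp, full precision carried).
D = 0.0714² + 0.1429² + 0.0714² + 0.0714² + 0.0714² + 0.5714² = 0.0051 + 0.0204 + 0.0051 + 0.0051 + 0.0051 + 0.3265 = 0.3673.
So 1 − D = 0.6327, i.e. 0.63 to 2 decimal places.

0.63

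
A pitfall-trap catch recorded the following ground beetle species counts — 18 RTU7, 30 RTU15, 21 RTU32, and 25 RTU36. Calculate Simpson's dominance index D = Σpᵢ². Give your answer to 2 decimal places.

Total N = 18+30+21+25 = 94, so the proportions are 0.1915, 0.3191, 0.2234, 0.266 (working shown to 4 dp, full precision carried).
D = 0.1915² + 0.3191² + 0.2234² + 0.266² = 0.0367 + 0.1019 + 0.0499 + 0.0707 = 0.2592.
To 2 decimal places, D = 0.26.

0.26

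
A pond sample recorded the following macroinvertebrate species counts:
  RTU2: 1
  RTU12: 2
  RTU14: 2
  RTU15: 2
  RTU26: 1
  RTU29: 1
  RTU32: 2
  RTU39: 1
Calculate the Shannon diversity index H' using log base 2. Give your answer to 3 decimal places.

2.918

Total N = 1+2+2+2+1+1+2+1 = 12, so the proportions are 0.08333, 0.16667, 0.16667, 0.16667, 0.08333, 0.08333, 0.16667, 0.08333 (working shown to 5 dp, full precision carried).
Each pᵢ log₂ pᵢ term: 0.08333×(-3.58496)=-0.29875, 0.16667×(-2.58496)=-0.43083, 0.16667×(-2.58496)=-0.43083, 0.16667×(-2.58496)=-0.43083, 0.08333×(-3.58496)=-0.29875, 0.08333×(-3.58496)=-0.29875, 0.16667×(-2.58496)=-0.43083, 0.08333×(-3.58496)=-0.29875.
Sum = -2.91830, so H' = 2.918.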